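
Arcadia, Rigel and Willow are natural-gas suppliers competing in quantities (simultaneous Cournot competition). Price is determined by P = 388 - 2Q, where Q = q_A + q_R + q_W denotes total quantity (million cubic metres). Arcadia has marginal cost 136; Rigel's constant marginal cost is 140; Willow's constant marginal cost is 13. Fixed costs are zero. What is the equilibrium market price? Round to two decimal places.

Arcadia's profit: π_A = (388 - 2Q)q_A - (136q_A). Setting ∂π_A/∂q_A = 0: 252 - 4q_A - 2(q_R + q_W) = 0.
Rigel's profit: π_R = (388 - 2Q)q_R - (140q_R). Setting ∂π_R/∂q_R = 0: 248 - 4q_R - 2(q_A + q_W) = 0.
Willow's first-order condition: 375 - 4q_W - 2(q_A + q_R) = 0.
Adding the 3 first-order conditions: 875 − 8Q = 0, so Q = 875/8.
Back-substituting: q_A = (252 − 875/4)/2 = 133/8, q_R = (248 − 875/4)/2 = 117/8, q_W = (375 − 875/4)/2 = 625/8.
Total output Q = 875/8, so price P = 388 - 2·(875/8) = 677/4.

169.25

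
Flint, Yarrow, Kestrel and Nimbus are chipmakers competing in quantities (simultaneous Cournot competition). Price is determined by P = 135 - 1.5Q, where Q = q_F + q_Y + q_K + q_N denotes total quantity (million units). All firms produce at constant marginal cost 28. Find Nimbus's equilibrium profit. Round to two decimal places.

Each firm earns π_i = (135 - 1.5Q)q_i - 28q_i.
First-order condition (treating rivals' output as given): 107 - 3q_i - (3/2)·Σ_{j≠i} q_j = 0.
By symmetry each firm produces the same amount; substituting Σ_{j≠i} q_j = 3q_i yields q_i = 107/(15/2) = 214/15.
Price P = 135 - (3/2)·(856/15) = 247/5.
Nimbus's profit: (247/5 - 28)·(214/15) = 305.3067.

305.31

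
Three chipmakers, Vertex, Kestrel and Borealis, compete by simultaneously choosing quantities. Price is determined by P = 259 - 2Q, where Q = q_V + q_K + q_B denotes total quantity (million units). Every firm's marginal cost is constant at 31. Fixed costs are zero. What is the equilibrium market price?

A representative firm's profit is π_i = q_i(259 - 2Q) - 31q_i.
First-order condition (treating rivals' output as given): 228 - 4q_i - 2·Σ_{j≠i} q_j = 0.
With identical firms every q_j equals q_i, so Σ_{j≠i} q_j = 2q_i and 228 = 8q_i, giving q_i = 57/2.
Total output Q = 171/2, so price P = 259 - 2·(171/2) = 88.

88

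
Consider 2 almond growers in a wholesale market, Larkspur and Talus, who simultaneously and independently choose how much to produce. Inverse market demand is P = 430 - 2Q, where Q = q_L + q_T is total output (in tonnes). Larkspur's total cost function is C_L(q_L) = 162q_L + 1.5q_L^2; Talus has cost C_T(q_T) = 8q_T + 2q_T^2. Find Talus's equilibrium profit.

Larkspur's profit: π_L = (430 - 2Q)q_L - (162q_L + (3/2)q_L²). Setting ∂π_L/∂q_L = 0: 268 - 7q_L - 2(q_T) = 0.
Talus's profit: π_T = (430 - 2Q)q_T - (8q_T + 2q_T²). Setting ∂π_T/∂q_T = 0: 422 - 8q_T - 2(q_L) = 0.
Best responses: q_L = (268 - 2q_T)/7, q_T = (422 - 2q_L)/8.
Solving the pair: q_L = 25, q_T = 93/2.
Price P = 430 - 2·(143/2) = 287.
Talus's profit: 287·(93/2) - 8·(93/2) - 2(93/2)² = 8649.

8649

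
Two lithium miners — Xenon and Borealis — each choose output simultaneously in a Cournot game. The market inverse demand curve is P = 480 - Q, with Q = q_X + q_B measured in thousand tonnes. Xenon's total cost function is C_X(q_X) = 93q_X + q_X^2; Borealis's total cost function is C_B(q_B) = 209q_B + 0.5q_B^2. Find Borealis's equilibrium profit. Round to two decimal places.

Xenon's profit: π_X = (480 - Q)q_X - (93q_X + q_X²). Setting ∂π_X/∂q_X = 0: 387 - 4q_X - (q_B) = 0.
Borealis's profit: π_B = (480 - Q)q_B - (209q_B + (1/2)q_B²). Setting ∂π_B/∂q_B = 0: 271 - 3q_B - (q_X) = 0.
Rearranging gives the reaction functions q_X = (387 - q_B)/4 and q_B = (271 - q_X)/3.
Solving the pair: q_X = 890/11, q_B = 697/11.
Price P = 480 - 1587/11 = 335.7273.
Borealis's profit: 335.7273·(697/11) - 209·(697/11) - (1/2)(697/11)² = 6022.4256.

6022.43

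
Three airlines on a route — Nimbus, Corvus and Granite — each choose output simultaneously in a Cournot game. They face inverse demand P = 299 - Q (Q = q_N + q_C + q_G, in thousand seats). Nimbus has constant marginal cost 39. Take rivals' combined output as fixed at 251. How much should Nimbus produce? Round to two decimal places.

With rivals' combined output fixed at 251, Nimbus's profit is π_N = (299 - 251 - q_N)q_N - (39q_N) = (48 - q_N)q_N - (39q_N).
∂π_N/∂q_N = 9 - 2q_N = 0, so q_N = 9/2.

4.50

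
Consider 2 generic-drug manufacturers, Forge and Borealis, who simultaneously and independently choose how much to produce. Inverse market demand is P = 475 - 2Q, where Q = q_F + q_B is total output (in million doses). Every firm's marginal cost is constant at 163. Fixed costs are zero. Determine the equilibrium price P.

267

A representative firm's profit is π_i = q_i(475 - 2Q) - 163q_i.
First-order condition (treating rivals' output as given): 312 - 4q_i - 2q_j = 0.
With identical firms every q_j equals q_i, so q_j = q_i and 312 = 6q_i, giving q_i = 52.
Total output Q = 104, so price P = 475 - 2·104 = 267.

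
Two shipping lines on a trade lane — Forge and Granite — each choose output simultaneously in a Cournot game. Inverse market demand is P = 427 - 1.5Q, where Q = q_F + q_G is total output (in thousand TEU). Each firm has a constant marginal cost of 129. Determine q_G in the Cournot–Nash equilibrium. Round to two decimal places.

66.22

Each firm earns π_i = (427 - 1.5Q)q_i - 129q_i.
Setting ∂π_i/∂q_i = 0 with rivals' quantities fixed: 298 - 3q_i - (3/2)q_j = 0.
With identical firms every q_j equals q_i, so q_j = q_i and 298 = (9/2)q_i, giving q_i = 596/9.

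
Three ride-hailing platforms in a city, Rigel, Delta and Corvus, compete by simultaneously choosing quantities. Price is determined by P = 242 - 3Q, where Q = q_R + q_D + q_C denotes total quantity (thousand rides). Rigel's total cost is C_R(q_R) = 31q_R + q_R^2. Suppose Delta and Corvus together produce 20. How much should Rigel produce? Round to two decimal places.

18.88

With rivals' combined output fixed at 20, Rigel's profit is π_R = (242 - 3·20 - 3q_R)q_R - (31q_R + q_R²) = (182 - 3q_R)q_R - (31q_R + q_R²).
∂π_R/∂q_R = 151 - 8q_R = 0, so q_R = 151/8.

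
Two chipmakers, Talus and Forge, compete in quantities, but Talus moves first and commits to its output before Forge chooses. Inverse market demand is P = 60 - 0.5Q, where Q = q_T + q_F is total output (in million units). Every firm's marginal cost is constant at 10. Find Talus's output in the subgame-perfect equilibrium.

50

The follower Forge best-responds to any q_T: π_F = (60 - 0.5Q)q_F - 10q_F.
∂π_F/∂q_F = 50 - (1/2)q_T - q_F = 0 gives the reaction function q_F = (50 - (1/2)q_T).
The leader anticipates this reaction. Substituting into P = 60 - 0.5Q gives P = 35 - (1/4)q_T, so π_T = (35 - (1/4)q_T)q_T - 10q_T.
Maximising: ∂π_T/∂q_T = 25 - (1/2)q_T = 0, giving q_T = 50.
Then q_F = (50 - (1/2)·50) = 25.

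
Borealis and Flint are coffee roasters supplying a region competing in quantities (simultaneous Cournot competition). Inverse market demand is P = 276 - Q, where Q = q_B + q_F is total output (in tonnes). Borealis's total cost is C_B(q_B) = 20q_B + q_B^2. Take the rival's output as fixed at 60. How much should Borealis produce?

With the rival's output fixed at 60, Borealis's profit is π_B = (276 - 60 - q_B)q_B - (20q_B + q_B²) = (216 - q_B)q_B - (20q_B + q_B²).
∂π_B/∂q_B = 196 - 4q_B = 0, so q_B = 49.

49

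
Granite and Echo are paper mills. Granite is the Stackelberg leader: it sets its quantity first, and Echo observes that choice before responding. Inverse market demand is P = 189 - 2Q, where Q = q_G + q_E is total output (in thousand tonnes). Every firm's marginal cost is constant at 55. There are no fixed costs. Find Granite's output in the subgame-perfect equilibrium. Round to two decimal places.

33.50

The follower Echo best-responds to any q_G: π_E = (189 - 2Q)q_E - 55q_E.
Setting the follower's marginal profit to zero, 134 - 2q_G - 4q_E = 0, i.e. q_E = (134 - 2q_G)/4.
Granite substitutes q_E(q_G) into its own profit: π_G = q_G(189 - 2q_G - (134 - 2q_G)/2) - 55q_G = (122 - q_G)q_G - 55q_G.
The leader's first-order condition 67 - 2q_G = 0 yields q_G = 67/2.
Then q_E = (134 - 2·(67/2))/4 = 67/4.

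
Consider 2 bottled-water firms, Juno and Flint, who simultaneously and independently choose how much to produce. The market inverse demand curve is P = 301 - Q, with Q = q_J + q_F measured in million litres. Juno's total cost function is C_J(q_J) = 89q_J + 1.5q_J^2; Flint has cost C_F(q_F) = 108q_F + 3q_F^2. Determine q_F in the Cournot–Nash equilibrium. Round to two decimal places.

Juno's profit: π_J = (301 - Q)q_J - (89q_J + (3/2)q_J²). Setting ∂π_J/∂q_J = 0: 212 - 5q_J - (q_F) = 0.
Flint's first-order condition: 193 - 8q_F - (q_J) = 0.
So q_J = (212 - q_F)/5 and q_F = (193 - q_J)/8.
Substituting one into the other gives q_J = 501/13 and q_F = 251/13.

19.31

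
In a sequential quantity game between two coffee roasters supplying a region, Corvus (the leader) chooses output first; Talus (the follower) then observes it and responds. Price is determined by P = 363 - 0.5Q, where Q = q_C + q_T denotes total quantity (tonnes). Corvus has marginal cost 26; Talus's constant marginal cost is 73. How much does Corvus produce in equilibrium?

384

The follower Talus best-responds to any q_C: π_T = (363 - 0.5Q)q_T - 73q_T.
Follower FOC: 290 - (1/2)q_C - q_T = 0, so q_T(q_C) = (290 - (1/2)q_C).
Corvus substitutes q_T(q_C) into its own profit: π_C = q_C(363 - (1/2)q_C - (290 - (1/2)q_C)/2) - 26q_C = (218 - (1/4)q_C)q_C - 26q_C.
The leader's first-order condition 192 - (1/2)q_C = 0 yields q_C = 384.
Then q_T = (290 - (1/2)·384) = 98.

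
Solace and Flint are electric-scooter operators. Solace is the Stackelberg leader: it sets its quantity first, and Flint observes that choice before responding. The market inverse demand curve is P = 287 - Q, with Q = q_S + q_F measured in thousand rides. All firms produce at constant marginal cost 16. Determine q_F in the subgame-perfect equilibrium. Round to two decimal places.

67.75

Solve by backward induction. Given q_S, the follower Flint maximises π_F = (287 - q_S - q_F)q_F - 16q_F.
Setting the follower's marginal profit to zero, 271 - q_S - 2q_F = 0, i.e. q_F = (271 - q_S)/2.
Solace substitutes q_F(q_S) into its own profit: π_S = q_S(287 - q_S - (271 - q_S)/2) - 16q_S = (303/2 - (1/2)q_S)q_S - 16q_S.
Leader FOC: 271/2 - q_S = 0, so q_S = 271/2.
Then q_F = (271 - 271/2)/2 = 271/4.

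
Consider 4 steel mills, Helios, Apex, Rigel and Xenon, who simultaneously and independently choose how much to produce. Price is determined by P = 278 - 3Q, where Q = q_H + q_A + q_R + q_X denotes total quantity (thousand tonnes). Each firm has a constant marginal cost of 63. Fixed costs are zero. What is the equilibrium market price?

106

A representative firm's profit is π_i = q_i(278 - 3Q) - 63q_i.
Setting ∂π_i/∂q_i = 0 with rivals' quantities fixed: 215 - 6q_i - 3·Σ_{j≠i} q_j = 0.
With identical firms every q_j equals q_i, so Σ_{j≠i} q_j = 3q_i and 215 = 15q_i, giving q_i = 43/3.
Total output Q = 172/3, so price P = 278 - 3·(172/3) = 106.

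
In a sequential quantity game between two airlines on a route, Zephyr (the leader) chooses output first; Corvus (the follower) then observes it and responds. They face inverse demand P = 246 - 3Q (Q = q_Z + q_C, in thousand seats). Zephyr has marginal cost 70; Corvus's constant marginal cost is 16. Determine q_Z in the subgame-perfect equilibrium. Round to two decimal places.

20.33

The follower Corvus best-responds to any q_Z: π_C = (246 - 3Q)q_C - 16q_C.
Setting the follower's marginal profit to zero, 230 - 3q_Z - 6q_C = 0, i.e. q_C = (230 - 3q_Z)/6.
The leader anticipates this reaction. Substituting into P = 246 - 3Q gives P = 131 - (3/2)q_Z, so π_Z = (131 - (3/2)q_Z)q_Z - 70q_Z.
Leader FOC: 61 - 3q_Z = 0, so q_Z = 61/3.
Then q_C = (230 - 3·(61/3))/6 = 169/6.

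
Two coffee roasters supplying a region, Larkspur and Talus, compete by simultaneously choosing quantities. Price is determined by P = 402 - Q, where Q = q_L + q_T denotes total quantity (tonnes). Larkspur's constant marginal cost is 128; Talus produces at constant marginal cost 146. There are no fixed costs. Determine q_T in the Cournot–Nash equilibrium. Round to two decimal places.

79.33

Larkspur's profit: π_L = (402 - Q)q_L - (128q_L). Setting ∂π_L/∂q_L = 0: 274 - 2q_L - (q_T) = 0.
Talus's profit: π_T = (402 - Q)q_T - (146q_T). Setting ∂π_T/∂q_T = 0: 256 - 2q_T - (q_L) = 0.
Rearranging gives the reaction functions q_L = (274 - q_T)/2 and q_T = (256 - q_L)/2.
Solving the pair: q_L = 292/3, q_T = 238/3.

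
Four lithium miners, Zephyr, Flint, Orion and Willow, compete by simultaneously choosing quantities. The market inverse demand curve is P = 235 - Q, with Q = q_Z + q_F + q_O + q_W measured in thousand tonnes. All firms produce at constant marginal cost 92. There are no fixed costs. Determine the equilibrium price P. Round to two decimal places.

120.60

Each firm earns π_i = (235 - Q)q_i - 92q_i.
Setting ∂π_i/∂q_i = 0 with rivals' quantities fixed: 143 - 2q_i - Σ_{j≠i} q_j = 0.
By symmetry each firm produces the same amount; substituting Σ_{j≠i} q_j = 3q_i yields q_i = 143/5.
Total output Q = 572/5, so price P = 235 - 572/5 = 603/5.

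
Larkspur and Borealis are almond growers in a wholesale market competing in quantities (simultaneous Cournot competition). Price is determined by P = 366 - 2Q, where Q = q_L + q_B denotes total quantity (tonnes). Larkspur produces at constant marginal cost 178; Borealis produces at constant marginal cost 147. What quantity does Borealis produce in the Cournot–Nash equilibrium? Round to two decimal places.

Larkspur's profit: π_L = (366 - 2Q)q_L - (178q_L). Setting ∂π_L/∂q_L = 0: 188 - 4q_L - 2(q_B) = 0.
Borealis's first-order condition: 219 - 4q_B - 2(q_L) = 0.
Rearranging gives the reaction functions q_L = (188 - 2q_B)/4 and q_B = (219 - 2q_L)/4.
Substituting one into the other gives q_L = 157/6 and q_B = 125/3.

41.67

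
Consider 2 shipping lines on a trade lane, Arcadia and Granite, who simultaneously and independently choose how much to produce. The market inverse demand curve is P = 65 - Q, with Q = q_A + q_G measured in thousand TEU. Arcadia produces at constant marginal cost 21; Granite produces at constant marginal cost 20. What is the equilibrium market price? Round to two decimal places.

Arcadia's profit: π_A = (65 - Q)q_A - (21q_A). Setting ∂π_A/∂q_A = 0: 44 - 2q_A - (q_G) = 0.
Granite's profit: π_G = (65 - Q)q_G - (20q_G). Setting ∂π_G/∂q_G = 0: 45 - 2q_G - (q_A) = 0.
So q_A = (44 - q_G)/2 and q_G = (45 - q_A)/2.
Substituting one into the other gives q_A = 43/3 and q_G = 46/3.
Total output Q = 89/3, so price P = 65 - 89/3 = 106/3.

35.33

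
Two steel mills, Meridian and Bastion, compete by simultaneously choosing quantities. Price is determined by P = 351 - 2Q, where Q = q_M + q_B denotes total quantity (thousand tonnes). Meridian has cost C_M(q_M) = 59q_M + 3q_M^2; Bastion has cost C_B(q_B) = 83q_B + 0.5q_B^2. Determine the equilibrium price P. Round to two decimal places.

Meridian's profit: π_M = (351 - 2Q)q_M - (59q_M + 3q_M²). Setting ∂π_M/∂q_M = 0: 292 - 10q_M - 2(q_B) = 0.
Bastion's first-order condition: 268 - 5q_B - 2(q_M) = 0.
Rearranging gives the reaction functions q_M = (292 - 2q_B)/10 and q_B = (268 - 2q_M)/5.
Substituting one into the other gives q_M = 462/23 and q_B = 1048/23.
Total output Q = 1510/23, so price P = 351 - 2·(1510/23) = 219.6957.

219.70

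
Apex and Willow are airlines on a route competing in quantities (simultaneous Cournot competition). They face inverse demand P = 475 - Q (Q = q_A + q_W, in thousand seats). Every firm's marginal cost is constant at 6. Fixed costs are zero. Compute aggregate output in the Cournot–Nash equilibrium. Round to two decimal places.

Each firm earns π_i = (475 - Q)q_i - 6q_i.
First-order condition (treating rivals' output as given): 469 - 2q_i - q_j = 0.
By symmetry each firm produces the same amount; substituting q_j = q_i yields q_i = 469/3.
Total output Q = 469/3 + 469/3 = 938/3.

312.67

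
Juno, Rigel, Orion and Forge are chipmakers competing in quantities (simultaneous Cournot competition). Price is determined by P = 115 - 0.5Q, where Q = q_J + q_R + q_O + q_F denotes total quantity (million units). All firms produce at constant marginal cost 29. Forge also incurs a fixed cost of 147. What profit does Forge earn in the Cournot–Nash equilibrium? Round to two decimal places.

444.68

Each firm earns π_i = (115 - 0.5Q)q_i - 29q_i.
Setting ∂π_i/∂q_i = 0 with rivals' quantities fixed: 86 - q_i - (1/2)·Σ_{j≠i} q_j = 0.
By symmetry each firm produces the same amount; substituting Σ_{j≠i} q_j = 3q_i yields q_i = 86/(5/2) = 172/5.
Price P = 115 - (1/2)·(688/5) = 231/5.
Forge's profit: (231/5 - 29)·(172/5) - 147 = 444.6800.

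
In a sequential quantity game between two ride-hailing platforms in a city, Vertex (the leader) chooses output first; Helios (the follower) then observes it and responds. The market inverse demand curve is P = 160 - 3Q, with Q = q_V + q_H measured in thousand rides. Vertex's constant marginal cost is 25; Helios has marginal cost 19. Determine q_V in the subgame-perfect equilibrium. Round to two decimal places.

Solve by backward induction. Given q_V, the follower Helios maximises π_H = (160 - 3q_V - 3q_H)q_H - 19q_H.
∂π_H/∂q_H = 141 - 3q_V - 6q_H = 0 gives the reaction function q_H = (141 - 3q_V)/6.
Vertex substitutes q_H(q_V) into its own profit: π_V = q_V(160 - 3q_V - (141 - 3q_V)/2) - 25q_V = (179/2 - (3/2)q_V)q_V - 25q_V.
The leader's first-order condition 129/2 - 3q_V = 0 yields q_V = 43/2.
Then q_H = (141 - 3·(43/2))/6 = 51/4.

21.50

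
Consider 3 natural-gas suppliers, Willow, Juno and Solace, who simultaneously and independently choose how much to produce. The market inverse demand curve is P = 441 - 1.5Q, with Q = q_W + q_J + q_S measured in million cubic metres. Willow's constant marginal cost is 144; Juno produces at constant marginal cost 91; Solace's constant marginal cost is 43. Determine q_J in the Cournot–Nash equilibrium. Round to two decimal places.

59.17

Willow's profit: π_W = (441 - 1.5Q)q_W - (144q_W). Setting ∂π_W/∂q_W = 0: 297 - 3q_W - (3/2)(q_J + q_S) = 0.
Juno's profit: π_J = (441 - 1.5Q)q_J - (91q_J). Setting ∂π_J/∂q_J = 0: 350 - 3q_J - (3/2)(q_W + q_S) = 0.
Solace's profit: π_S = (441 - 1.5Q)q_S - (43q_S). Setting ∂π_S/∂q_S = 0: 398 - 3q_S - (3/2)(q_W + q_J) = 0.
Summing all 3 equations gives 1045 − 6Q = 0, hence Q = 1045/6.
Back-substituting: q_W = (297 − 1045/4)/(3/2) = 143/6, q_J = (350 − 1045/4)/(3/2) = 355/6, q_S = (398 − 1045/4)/(3/2) = 547/6.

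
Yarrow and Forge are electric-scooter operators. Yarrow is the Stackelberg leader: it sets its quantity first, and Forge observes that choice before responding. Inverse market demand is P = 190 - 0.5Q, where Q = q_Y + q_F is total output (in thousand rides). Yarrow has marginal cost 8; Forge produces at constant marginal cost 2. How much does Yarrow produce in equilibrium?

176

The follower Forge best-responds to any q_Y: π_F = (190 - 0.5Q)q_F - 2q_F.
∂π_F/∂q_F = 188 - (1/2)q_Y - q_F = 0 gives the reaction function q_F = (188 - (1/2)q_Y).
The leader anticipates this reaction. Substituting into P = 190 - 0.5Q gives P = 96 - (1/4)q_Y, so π_Y = (96 - (1/4)q_Y)q_Y - 8q_Y.
Maximising: ∂π_Y/∂q_Y = 88 - (1/2)q_Y = 0, giving q_Y = 176.
Then q_F = (188 - (1/2)·176) = 100.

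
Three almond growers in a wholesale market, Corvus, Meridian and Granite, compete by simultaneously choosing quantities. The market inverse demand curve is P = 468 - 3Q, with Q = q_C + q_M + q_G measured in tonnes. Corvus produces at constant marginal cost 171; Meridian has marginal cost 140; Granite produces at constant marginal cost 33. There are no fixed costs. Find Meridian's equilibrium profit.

Corvus's profit: π_C = (468 - 3Q)q_C - (171q_C). Setting ∂π_C/∂q_C = 0: 297 - 6q_C - 3(q_M + q_G) = 0.
Meridian's profit: π_M = (468 - 3Q)q_M - (140q_M). Setting ∂π_M/∂q_M = 0: 328 - 6q_M - 3(q_C + q_G) = 0.
Granite's first-order condition: 435 - 6q_G - 3(q_C + q_M) = 0.
Adding the 3 conditions: 1060 − 6Q − 6Q = 0, i.e. Q = 265/3.
Back-substituting: q_C = (297 − 265)/3 = 32/3, q_M = (328 − 265)/3 = 21, q_G = (435 − 265)/3 = 170/3.
Price P = 468 - 3·(265/3) = 203.
Meridian's profit: (203 - 140)·21 = 1323.

1323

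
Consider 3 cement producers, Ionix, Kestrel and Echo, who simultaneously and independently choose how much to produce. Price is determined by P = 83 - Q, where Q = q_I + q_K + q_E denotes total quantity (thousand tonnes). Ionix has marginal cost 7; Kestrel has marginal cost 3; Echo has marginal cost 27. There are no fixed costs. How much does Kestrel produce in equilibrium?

Ionix's profit: π_I = (83 - Q)q_I - (7q_I). Setting ∂π_I/∂q_I = 0: 76 - 2q_I - (q_K + q_E) = 0.
Kestrel's profit: π_K = (83 - Q)q_K - (3q_K). Setting ∂π_K/∂q_K = 0: 80 - 2q_K - (q_I + q_E) = 0.
Echo's profit: π_E = (83 - Q)q_E - (27q_E). Setting ∂π_E/∂q_E = 0: 56 - 2q_E - (q_I + q_K) = 0.
Summing all 3 equations gives 212 − 4Q = 0, hence Q = 53.
Back-substituting: q_I = (76 − 53) = 23, q_K = (80 − 53) = 27, q_E = (56 − 53) = 3.

27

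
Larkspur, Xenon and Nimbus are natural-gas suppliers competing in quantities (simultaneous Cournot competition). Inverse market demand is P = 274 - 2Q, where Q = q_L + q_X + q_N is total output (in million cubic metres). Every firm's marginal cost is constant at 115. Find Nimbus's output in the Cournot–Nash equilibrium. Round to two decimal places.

A representative firm's profit is π_i = q_i(274 - 2Q) - 115q_i.
First-order condition (treating rivals' output as given): 159 - 4q_i - 2·Σ_{j≠i} q_j = 0.
With identical firms every q_j equals q_i, so Σ_{j≠i} q_j = 2q_i and 159 = 8q_i, giving q_i = 159/8.

19.88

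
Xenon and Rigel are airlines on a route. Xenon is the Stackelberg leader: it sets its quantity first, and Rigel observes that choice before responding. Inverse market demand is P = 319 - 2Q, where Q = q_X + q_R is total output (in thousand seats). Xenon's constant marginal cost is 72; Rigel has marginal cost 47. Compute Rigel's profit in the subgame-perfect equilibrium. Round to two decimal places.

3240.13

Solve by backward induction. Given q_X, the follower Rigel maximises π_R = (319 - 2q_X - 2q_R)q_R - 47q_R.
∂π_R/∂q_R = 272 - 2q_X - 4q_R = 0 gives the reaction function q_R = (272 - 2q_X)/4.
Xenon substitutes q_R(q_X) into its own profit: π_X = q_X(319 - 2q_X - (272 - 2q_X)/2) - 72q_X = (183 - q_X)q_X - 72q_X.
Maximising: ∂π_X/∂q_X = 111 - 2q_X = 0, giving q_X = 111/2.
Then q_R = (272 - 2·(111/2))/4 = 161/4.
Price P = 319 - 2·(383/4) = 255/2.
Rigel's profit: (255/2 - 47)·(161/4) = 3240.1250.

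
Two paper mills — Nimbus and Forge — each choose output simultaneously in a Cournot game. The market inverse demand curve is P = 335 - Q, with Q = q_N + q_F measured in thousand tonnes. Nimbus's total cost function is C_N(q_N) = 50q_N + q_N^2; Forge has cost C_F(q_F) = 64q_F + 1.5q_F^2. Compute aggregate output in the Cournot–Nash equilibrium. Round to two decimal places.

102.79

Nimbus's profit: π_N = (335 - Q)q_N - (50q_N + q_N²). Setting ∂π_N/∂q_N = 0: 285 - 4q_N - (q_F) = 0.
Forge's first-order condition: 271 - 5q_F - (q_N) = 0.
Best responses: q_N = (285 - q_F)/4, q_F = (271 - q_N)/5.
Solving the pair: q_N = 1154/19, q_F = 799/19.
Total output Q = 1154/19 + 799/19 = 1953/19.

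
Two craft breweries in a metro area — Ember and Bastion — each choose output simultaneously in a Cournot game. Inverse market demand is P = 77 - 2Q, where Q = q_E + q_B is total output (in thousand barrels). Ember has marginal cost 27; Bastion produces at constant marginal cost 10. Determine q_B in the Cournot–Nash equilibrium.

14

Ember's profit: π_E = (77 - 2Q)q_E - (27q_E). Setting ∂π_E/∂q_E = 0: 50 - 4q_E - 2(q_B) = 0.
Bastion's profit: π_B = (77 - 2Q)q_B - (10q_B). Setting ∂π_B/∂q_B = 0: 67 - 4q_B - 2(q_E) = 0.
Best responses: q_E = (50 - 2q_B)/4, q_B = (67 - 2q_E)/4.
Substituting one into the other gives q_E = 11/2 and q_B = 14.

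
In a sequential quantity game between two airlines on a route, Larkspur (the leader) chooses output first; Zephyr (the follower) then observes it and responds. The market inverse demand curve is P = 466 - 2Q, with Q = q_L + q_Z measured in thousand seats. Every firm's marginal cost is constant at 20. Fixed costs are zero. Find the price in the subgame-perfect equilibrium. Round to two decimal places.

131.50

Solve by backward induction. Given q_L, the follower Zephyr maximises π_Z = (466 - 2q_L - 2q_Z)q_Z - 20q_Z.
Follower FOC: 446 - 2q_L - 4q_Z = 0, so q_Z(q_L) = (446 - 2q_L)/4.
The leader anticipates this reaction. Substituting into P = 466 - 2Q gives P = 243 - q_L, so π_L = (243 - q_L)q_L - 20q_L.
Maximising: ∂π_L/∂q_L = 223 - 2q_L = 0, giving q_L = 223/2.
Then q_Z = (446 - 2·(223/2))/4 = 223/4.
Total output Q = 669/4, so price P = 466 - 2·(669/4) = 263/2.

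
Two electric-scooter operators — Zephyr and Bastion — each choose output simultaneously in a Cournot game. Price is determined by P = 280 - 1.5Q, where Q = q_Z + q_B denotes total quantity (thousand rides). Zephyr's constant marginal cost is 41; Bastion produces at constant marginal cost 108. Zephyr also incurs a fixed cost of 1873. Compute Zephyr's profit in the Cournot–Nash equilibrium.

Zephyr's profit: π_Z = (280 - 1.5Q)q_Z - (41q_Z). Setting ∂π_Z/∂q_Z = 0: 239 - 3q_Z - (3/2)(q_B) = 0.
Bastion's profit: π_B = (280 - 1.5Q)q_B - (108q_B). Setting ∂π_B/∂q_B = 0: 172 - 3q_B - (3/2)(q_Z) = 0.
So q_Z = (239 - (3/2)q_B)/3 and q_B = (172 - (3/2)q_Z)/3.
Solving the pair: q_Z = 68, q_B = 70/3.
Price P = 280 - (3/2)·(274/3) = 143.
Zephyr's profit: (143 - 41)·68 - 1873 = 5063.

5063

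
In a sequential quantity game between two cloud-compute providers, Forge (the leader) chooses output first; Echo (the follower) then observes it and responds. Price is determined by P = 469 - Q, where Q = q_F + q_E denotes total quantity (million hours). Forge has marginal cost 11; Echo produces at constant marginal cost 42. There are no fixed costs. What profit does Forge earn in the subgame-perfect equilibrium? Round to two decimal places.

Solve by backward induction. Given q_F, the follower Echo maximises π_E = (469 - q_F - q_E)q_E - 42q_E.
∂π_E/∂q_E = 427 - q_F - 2q_E = 0 gives the reaction function q_E = (427 - q_F)/2.
The leader anticipates this reaction. Substituting into P = 469 - Q gives P = 511/2 - (1/2)q_F, so π_F = (511/2 - (1/2)q_F)q_F - 11q_F.
The leader's first-order condition 489/2 - q_F = 0 yields q_F = 489/2.
Then q_E = (427 - 489/2)/2 = 365/4.
Price P = 469 - 1343/4 = 533/4.
Forge's profit: (533/4 - 11)·(489/2) = 29890.1250.

29890.13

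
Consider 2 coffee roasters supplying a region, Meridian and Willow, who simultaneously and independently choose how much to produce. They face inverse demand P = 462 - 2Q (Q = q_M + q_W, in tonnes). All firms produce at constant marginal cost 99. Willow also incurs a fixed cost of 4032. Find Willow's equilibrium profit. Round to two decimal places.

3288.50

A representative firm's profit is π_i = q_i(462 - 2Q) - 99q_i.
First-order condition (treating rivals' output as given): 363 - 4q_i - 2q_j = 0.
By symmetry each firm produces the same amount; substituting q_j = q_i yields q_i = 363/6 = 121/2.
Price P = 462 - 2·121 = 220.
Willow's profit: (220 - 99)·(121/2) - 4032 = 3288.5000.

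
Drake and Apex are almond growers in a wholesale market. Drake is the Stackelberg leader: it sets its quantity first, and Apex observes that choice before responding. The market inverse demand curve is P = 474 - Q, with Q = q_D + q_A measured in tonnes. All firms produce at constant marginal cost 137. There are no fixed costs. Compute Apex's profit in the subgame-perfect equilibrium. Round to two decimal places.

The follower Apex best-responds to any q_D: π_A = (474 - Q)q_A - 137q_A.
Follower FOC: 337 - q_D - 2q_A = 0, so q_A(q_D) = (337 - q_D)/2.
The leader anticipates this reaction. Substituting into P = 474 - Q gives P = 611/2 - (1/2)q_D, so π_D = (611/2 - (1/2)q_D)q_D - 137q_D.
Maximising: ∂π_D/∂q_D = 337/2 - q_D = 0, giving q_D = 337/2.
Then q_A = (337 - 337/2)/2 = 337/4.
Price P = 474 - 1011/4 = 885/4.
Apex's profit: (885/4 - 137)·(337/4) = 7098.0625.

7098.06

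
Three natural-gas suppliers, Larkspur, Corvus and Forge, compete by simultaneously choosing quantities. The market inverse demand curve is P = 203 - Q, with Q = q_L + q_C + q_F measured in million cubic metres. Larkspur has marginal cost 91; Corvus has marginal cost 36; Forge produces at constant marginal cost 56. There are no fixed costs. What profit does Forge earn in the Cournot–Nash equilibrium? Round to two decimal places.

Larkspur's profit: π_L = (203 - Q)q_L - (91q_L). Setting ∂π_L/∂q_L = 0: 112 - 2q_L - (q_C + q_F) = 0.
Corvus's first-order condition: 167 - 2q_C - (q_L + q_F) = 0.
Forge's first-order condition: 147 - 2q_F - (q_L + q_C) = 0.
Adding the 3 first-order conditions: 426 − 4Q = 0, so Q = 213/2.
Back-substituting: q_L = (112 − 213/2) = 11/2, q_C = (167 − 213/2) = 121/2, q_F = (147 − 213/2) = 81/2.
Price P = 203 - 213/2 = 193/2.
Forge's profit: (193/2 - 56)·(81/2) = 1640.2500.

1640.25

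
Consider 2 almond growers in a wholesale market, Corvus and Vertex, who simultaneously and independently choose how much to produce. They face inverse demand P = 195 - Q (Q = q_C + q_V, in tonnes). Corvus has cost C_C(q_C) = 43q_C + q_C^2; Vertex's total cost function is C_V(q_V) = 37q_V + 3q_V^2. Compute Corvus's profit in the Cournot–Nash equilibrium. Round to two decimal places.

2329.58

Corvus's profit: π_C = (195 - Q)q_C - (43q_C + q_C²). Setting ∂π_C/∂q_C = 0: 152 - 4q_C - (q_V) = 0.
Vertex's profit: π_V = (195 - Q)q_V - (37q_V + 3q_V²). Setting ∂π_V/∂q_V = 0: 158 - 8q_V - (q_C) = 0.
Rearranging gives the reaction functions q_C = (152 - q_V)/4 and q_V = (158 - q_C)/8.
Solving the pair: q_C = 1058/31, q_V = 480/31.
Price P = 195 - 1538/31 = 145.3871.
Corvus's profit: 145.3871·(1058/31) - 43·(1058/31) - (1058/31)² = 2329.5817.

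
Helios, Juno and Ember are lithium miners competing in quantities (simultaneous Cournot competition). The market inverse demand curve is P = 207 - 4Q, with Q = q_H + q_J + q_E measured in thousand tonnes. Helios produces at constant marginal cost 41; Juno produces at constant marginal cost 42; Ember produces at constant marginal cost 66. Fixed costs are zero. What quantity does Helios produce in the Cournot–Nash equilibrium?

Helios's profit: π_H = (207 - 4Q)q_H - (41q_H). Setting ∂π_H/∂q_H = 0: 166 - 8q_H - 4(q_J + q_E) = 0.
Juno's first-order condition: 165 - 8q_J - 4(q_H + q_E) = 0.
Ember's first-order condition: 141 - 8q_E - 4(q_H + q_J) = 0.
Adding the 3 first-order conditions: 472 − 16Q = 0, so Q = 59/2.
Back-substituting: q_H = (166 − 118)/4 = 12, q_J = (165 − 118)/4 = 47/4, q_E = (141 − 118)/4 = 23/4.

12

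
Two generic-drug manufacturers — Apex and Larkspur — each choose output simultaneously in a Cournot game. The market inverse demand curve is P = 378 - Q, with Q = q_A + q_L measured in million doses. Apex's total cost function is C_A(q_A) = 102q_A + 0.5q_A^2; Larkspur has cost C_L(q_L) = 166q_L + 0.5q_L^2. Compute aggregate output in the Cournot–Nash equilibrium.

122

Apex's profit: π_A = (378 - Q)q_A - (102q_A + (1/2)q_A²). Setting ∂π_A/∂q_A = 0: 276 - 3q_A - (q_L) = 0.
Larkspur's first-order condition: 212 - 3q_L - (q_A) = 0.
Rearranging gives the reaction functions q_A = (276 - q_L)/3 and q_L = (212 - q_A)/3.
Substituting one into the other gives q_A = 77 and q_L = 45.
Total output Q = 77 + 45 = 122.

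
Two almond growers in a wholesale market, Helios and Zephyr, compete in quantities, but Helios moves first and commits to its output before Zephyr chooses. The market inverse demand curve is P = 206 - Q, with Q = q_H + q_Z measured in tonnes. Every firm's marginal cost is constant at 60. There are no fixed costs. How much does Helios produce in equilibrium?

73

The follower Zephyr best-responds to any q_H: π_Z = (206 - Q)q_Z - 60q_Z.
Setting the follower's marginal profit to zero, 146 - q_H - 2q_Z = 0, i.e. q_Z = (146 - q_H)/2.
The leader anticipates this reaction. Substituting into P = 206 - Q gives P = 133 - (1/2)q_H, so π_H = (133 - (1/2)q_H)q_H - 60q_H.
The leader's first-order condition 73 - q_H = 0 yields q_H = 73.
Then q_Z = (146 - 73)/2 = 73/2.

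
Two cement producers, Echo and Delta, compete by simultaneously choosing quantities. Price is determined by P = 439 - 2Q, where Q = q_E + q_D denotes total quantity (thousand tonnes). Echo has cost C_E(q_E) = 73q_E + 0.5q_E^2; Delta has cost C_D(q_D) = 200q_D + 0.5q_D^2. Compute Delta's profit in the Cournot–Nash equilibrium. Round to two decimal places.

1215.24

Echo's profit: π_E = (439 - 2Q)q_E - (73q_E + (1/2)q_E²). Setting ∂π_E/∂q_E = 0: 366 - 5q_E - 2(q_D) = 0.
Delta's profit: π_D = (439 - 2Q)q_D - (200q_D + (1/2)q_D²). Setting ∂π_D/∂q_D = 0: 239 - 5q_D - 2(q_E) = 0.
Best responses: q_E = (366 - 2q_D)/5, q_D = (239 - 2q_E)/5.
Solving the pair: q_E = 1352/21, q_D = 463/21.
Price P = 439 - 2·(605/7) = 1863/7.
Delta's profit: (1863/7)·(463/21) - 200·(463/21) - (1/2)(463/21)² = 1215.2438.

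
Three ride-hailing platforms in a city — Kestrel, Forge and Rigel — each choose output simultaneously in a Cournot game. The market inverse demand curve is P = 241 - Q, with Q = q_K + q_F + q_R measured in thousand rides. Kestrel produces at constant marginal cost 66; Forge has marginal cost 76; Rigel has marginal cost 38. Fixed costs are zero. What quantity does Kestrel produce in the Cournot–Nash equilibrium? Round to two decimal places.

Kestrel's profit: π_K = (241 - Q)q_K - (66q_K). Setting ∂π_K/∂q_K = 0: 175 - 2q_K - (q_F + q_R) = 0.
Forge's first-order condition: 165 - 2q_F - (q_K + q_R) = 0.
Rigel's profit: π_R = (241 - Q)q_R - (38q_R). Setting ∂π_R/∂q_R = 0: 203 - 2q_R - (q_K + q_F) = 0.
Adding the 3 first-order conditions: 543 − 4Q = 0, so Q = 543/4.
Back-substituting: q_K = (175 − 543/4) = 157/4, q_F = (165 − 543/4) = 117/4, q_R = (203 − 543/4) = 269/4.

39.25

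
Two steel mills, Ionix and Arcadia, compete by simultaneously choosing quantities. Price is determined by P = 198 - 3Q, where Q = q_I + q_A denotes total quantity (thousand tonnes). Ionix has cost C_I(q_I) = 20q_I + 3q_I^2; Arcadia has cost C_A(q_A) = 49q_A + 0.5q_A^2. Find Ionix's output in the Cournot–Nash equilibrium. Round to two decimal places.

10.65

Ionix's profit: π_I = (198 - 3Q)q_I - (20q_I + 3q_I²). Setting ∂π_I/∂q_I = 0: 178 - 12q_I - 3(q_A) = 0.
Arcadia's profit: π_A = (198 - 3Q)q_A - (49q_A + (1/2)q_A²). Setting ∂π_A/∂q_A = 0: 149 - 7q_A - 3(q_I) = 0.
Best responses: q_I = (178 - 3q_A)/12, q_A = (149 - 3q_I)/7.
Solving the pair: q_I = 799/75, q_A = 418/25.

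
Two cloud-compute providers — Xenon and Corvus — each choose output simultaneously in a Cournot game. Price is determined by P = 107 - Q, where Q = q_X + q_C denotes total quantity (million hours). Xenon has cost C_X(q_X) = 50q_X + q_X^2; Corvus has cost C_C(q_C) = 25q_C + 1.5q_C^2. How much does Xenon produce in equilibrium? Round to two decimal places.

10.68

Xenon's profit: π_X = (107 - Q)q_X - (50q_X + q_X²). Setting ∂π_X/∂q_X = 0: 57 - 4q_X - (q_C) = 0.
Corvus's first-order condition: 82 - 5q_C - (q_X) = 0.
Rearranging gives the reaction functions q_X = (57 - q_C)/4 and q_C = (82 - q_X)/5.
Substituting one into the other gives q_X = 203/19 and q_C = 271/19.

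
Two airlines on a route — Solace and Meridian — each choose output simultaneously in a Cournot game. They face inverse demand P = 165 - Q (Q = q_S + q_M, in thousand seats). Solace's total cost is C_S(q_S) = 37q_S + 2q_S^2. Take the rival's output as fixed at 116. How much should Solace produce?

With the rival's output fixed at 116, Solace's profit is π_S = (165 - 116 - q_S)q_S - (37q_S + 2q_S²) = (49 - q_S)q_S - (37q_S + 2q_S²).
∂π_S/∂q_S = 12 - 6q_S = 0, so q_S = 2.

2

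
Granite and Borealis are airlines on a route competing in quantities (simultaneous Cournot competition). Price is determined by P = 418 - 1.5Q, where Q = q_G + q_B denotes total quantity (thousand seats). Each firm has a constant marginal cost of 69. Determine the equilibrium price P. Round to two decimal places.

185.33

Each firm earns π_i = (418 - 1.5Q)q_i - 69q_i.
Setting ∂π_i/∂q_i = 0 with rivals' quantities fixed: 349 - 3q_i - (3/2)q_j = 0.
With identical firms every q_j equals q_i, so q_j = q_i and 349 = (9/2)q_i, giving q_i = 698/9.
Total output Q = 1396/9, so price P = 418 - (3/2)·(1396/9) = 556/3.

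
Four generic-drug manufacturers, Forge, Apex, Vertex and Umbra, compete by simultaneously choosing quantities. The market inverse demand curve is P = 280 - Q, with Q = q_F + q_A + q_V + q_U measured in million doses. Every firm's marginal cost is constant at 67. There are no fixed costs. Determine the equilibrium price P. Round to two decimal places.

Each firm earns π_i = (280 - Q)q_i - 67q_i.
First-order condition (treating rivals' output as given): 213 - 2q_i - Σ_{j≠i} q_j = 0.
With identical firms every q_j equals q_i, so Σ_{j≠i} q_j = 3q_i and 213 = 5q_i, giving q_i = 213/5.
Total output Q = 852/5, so price P = 280 - 852/5 = 548/5.

109.60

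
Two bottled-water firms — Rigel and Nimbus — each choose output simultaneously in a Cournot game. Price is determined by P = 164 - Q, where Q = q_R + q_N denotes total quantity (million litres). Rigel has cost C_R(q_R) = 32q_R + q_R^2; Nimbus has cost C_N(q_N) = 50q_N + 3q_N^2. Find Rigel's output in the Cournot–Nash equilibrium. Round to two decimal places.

30.39

Rigel's profit: π_R = (164 - Q)q_R - (32q_R + q_R²). Setting ∂π_R/∂q_R = 0: 132 - 4q_R - (q_N) = 0.
Nimbus's profit: π_N = (164 - Q)q_N - (50q_N + 3q_N²). Setting ∂π_N/∂q_N = 0: 114 - 8q_N - (q_R) = 0.
Rearranging gives the reaction functions q_R = (132 - q_N)/4 and q_N = (114 - q_R)/8.
Substituting one into the other gives q_R = 942/31 and q_N = 324/31.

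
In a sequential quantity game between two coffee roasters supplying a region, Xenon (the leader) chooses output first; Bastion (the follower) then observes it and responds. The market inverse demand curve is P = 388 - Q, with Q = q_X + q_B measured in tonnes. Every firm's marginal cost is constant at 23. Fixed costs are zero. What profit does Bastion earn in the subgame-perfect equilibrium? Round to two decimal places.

The follower Bastion best-responds to any q_X: π_B = (388 - Q)q_B - 23q_B.
∂π_B/∂q_B = 365 - q_X - 2q_B = 0 gives the reaction function q_B = (365 - q_X)/2.
Xenon substitutes q_B(q_X) into its own profit: π_X = q_X(388 - q_X - (365 - q_X)/2) - 23q_X = (411/2 - (1/2)q_X)q_X - 23q_X.
The leader's first-order condition 365/2 - q_X = 0 yields q_X = 365/2.
Then q_B = (365 - 365/2)/2 = 365/4.
Price P = 388 - 1095/4 = 457/4.
Bastion's profit: (457/4 - 23)·(365/4) = 8326.5625.

8326.56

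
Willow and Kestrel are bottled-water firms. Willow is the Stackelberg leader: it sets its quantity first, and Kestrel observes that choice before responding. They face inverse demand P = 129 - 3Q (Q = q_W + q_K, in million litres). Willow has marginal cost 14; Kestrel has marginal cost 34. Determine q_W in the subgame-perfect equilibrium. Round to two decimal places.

22.50

The follower Kestrel best-responds to any q_W: π_K = (129 - 3Q)q_K - 34q_K.
∂π_K/∂q_K = 95 - 3q_W - 6q_K = 0 gives the reaction function q_K = (95 - 3q_W)/6.
Willow substitutes q_K(q_W) into its own profit: π_W = q_W(129 - 3q_W - (95 - 3q_W)/2) - 14q_W = (163/2 - (3/2)q_W)q_W - 14q_W.
Leader FOC: 135/2 - 3q_W = 0, so q_W = 45/2.
Then q_K = (95 - 3·(45/2))/6 = 55/12.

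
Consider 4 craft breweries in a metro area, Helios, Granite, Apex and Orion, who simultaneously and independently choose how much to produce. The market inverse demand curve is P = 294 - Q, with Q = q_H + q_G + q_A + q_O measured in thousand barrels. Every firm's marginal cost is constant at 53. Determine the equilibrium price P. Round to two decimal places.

A representative firm's profit is π_i = q_i(294 - Q) - 53q_i.
Setting ∂π_i/∂q_i = 0 with rivals' quantities fixed: 241 - 2q_i - Σ_{j≠i} q_j = 0.
With identical firms every q_j equals q_i, so Σ_{j≠i} q_j = 3q_i and 241 = 5q_i, giving q_i = 241/5.
Total output Q = 964/5, so price P = 294 - 964/5 = 506/5.

101.20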